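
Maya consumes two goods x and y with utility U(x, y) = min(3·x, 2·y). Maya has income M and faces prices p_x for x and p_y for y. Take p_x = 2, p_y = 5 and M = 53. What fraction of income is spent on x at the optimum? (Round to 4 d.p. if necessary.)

Here 2·2 + 3·5 = 19, giving x* = 5.5789 and y* = 8.3684.
Expenditure on x: 2·5.5789 = 11.1579; share = 0.2105.

share on x = 0.2105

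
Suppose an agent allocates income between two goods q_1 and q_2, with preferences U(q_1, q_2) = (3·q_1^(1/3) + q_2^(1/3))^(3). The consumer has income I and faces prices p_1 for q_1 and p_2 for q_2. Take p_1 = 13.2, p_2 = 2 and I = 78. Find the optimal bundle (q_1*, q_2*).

Numerically q_2/q_1 = 3.263127, so q_1* = 78/(13.2 + 2·3.263127) = 3.9541 and q_2* = 3.263127·3.9541 = 12.9028.

q_1* = 3.9541, q_2* = 12.9028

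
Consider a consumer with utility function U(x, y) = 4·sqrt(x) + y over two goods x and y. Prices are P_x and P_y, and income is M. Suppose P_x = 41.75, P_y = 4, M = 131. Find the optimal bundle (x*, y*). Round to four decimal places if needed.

Utility is quasi-linear in y; the FOC for x is 2/√x = P_x/P_y.
Solve: √x = 2·P_y/P_x, so x*(P_x,P_y) = (2·P_y/P_x)², and y* = (M − P_x·x*)/P_y.
Plugging in: x* = (2·4/41.75)² = 0.0367, y* = 32.3668.

x* = 0.0367, y* = 32.3668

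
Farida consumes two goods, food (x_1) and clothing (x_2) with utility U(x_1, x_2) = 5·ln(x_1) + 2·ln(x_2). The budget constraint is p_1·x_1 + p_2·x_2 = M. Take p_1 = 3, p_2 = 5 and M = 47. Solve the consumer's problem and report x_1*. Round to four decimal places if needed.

x_1* = 11.1905

Tangency: MRS = (5/2)·x_2/x_1 = p_1/p_2.
Rearranging, p_2·x_2 = (2/5)·p_1·x_1. Substituting into the budget gives p_1·x_1·(1 + (2/5)) = M.
Demand: x_1*(p_1,p_2,M) = 5/7·M/p_1 and x_2* = 2/7·M/p_2.
At p_1=3, p_2=5, M=47: x_1* = 5/7·47/3 = 11.1905.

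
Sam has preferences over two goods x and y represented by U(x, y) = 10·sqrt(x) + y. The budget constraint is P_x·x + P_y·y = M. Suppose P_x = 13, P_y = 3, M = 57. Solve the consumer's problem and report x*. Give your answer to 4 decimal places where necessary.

Utility is quasi-linear in y; the FOC for x is 5/√x = P_x/P_y.
Thus x* = (5·P_y/P_x)² — independent of M — with the rest of income spent on y.
Plugging in: x* = (5·3/13)² = 1.3314.

x* = 1.3314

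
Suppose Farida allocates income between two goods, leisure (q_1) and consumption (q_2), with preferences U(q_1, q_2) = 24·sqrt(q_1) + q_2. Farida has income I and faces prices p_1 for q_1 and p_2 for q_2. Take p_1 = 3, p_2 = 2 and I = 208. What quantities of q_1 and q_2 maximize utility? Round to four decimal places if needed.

Utility is quasi-linear in q_2; the FOC for q_1 is 12/√q_1 = p_1/p_2.
Solve: √q_1 = 12·p_2/p_1, so q_1*(p_1,p_2) = (12·p_2/p_1)², and q_2* = (I − p_1·q_1*)/p_2.
Plugging in: q_1* = (12·2/3)² = 64, q_2* = 8.

q_1* = 64, q_2* = 8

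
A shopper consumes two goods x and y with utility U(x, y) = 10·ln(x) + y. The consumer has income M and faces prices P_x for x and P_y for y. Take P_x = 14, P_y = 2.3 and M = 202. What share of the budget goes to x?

MU_x = 10/x, MU_y = 1. Tangency: 10/x = P_x/P_y.
So x*(P_x,P_y) = 10·P_y/P_x, independent of income; and y* = (M − 10·P_y)/P_y.
At the given prices: x* = 10·2.3/14 = 1.6429, and y* = 77.8261.
Expenditure on x: 14·1.6429 = 23; share = 0.1139.

share on x = 0.1139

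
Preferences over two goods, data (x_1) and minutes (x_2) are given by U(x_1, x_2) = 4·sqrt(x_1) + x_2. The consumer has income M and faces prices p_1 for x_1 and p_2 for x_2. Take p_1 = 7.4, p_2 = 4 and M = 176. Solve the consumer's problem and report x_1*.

Set MRS = p_1/p_2: 2·x_1^(−1/2) = p_1/p_2.
Solve: √x_1 = 2·p_2/p_1, so x_1*(p_1,p_2) = (2·p_2/p_1)², and x_2* = (M − p_1·x_1*)/p_2.
Plugging in: x_1* = (2·4/7.4)² = 1.1687.

x_1* = 1.1687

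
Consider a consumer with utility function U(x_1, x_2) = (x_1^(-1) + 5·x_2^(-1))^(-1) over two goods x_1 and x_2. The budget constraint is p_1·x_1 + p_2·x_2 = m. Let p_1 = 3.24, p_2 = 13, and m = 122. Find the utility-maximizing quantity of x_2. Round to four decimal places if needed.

From the CES first-order condition, (1/5)·(x_2/x_1)^(2) = p_1/p_2.
Solve for the ratio: x_2/x_1 = [5·p_1/p_2]^(0.5).
With the ratio pinned down, the budget gives x_1* = m/(p_1 + p_2·(x_2/x_1)) and x_2* = (x_2/x_1)·x_1*.
Numerically x_2/x_1 = 1.116313, so x_1* = 122/(3.24 + 13·1.116313) = 6.8724 and x_2* = 1.116313·6.8724 = 7.6718.

x_2* = 7.6718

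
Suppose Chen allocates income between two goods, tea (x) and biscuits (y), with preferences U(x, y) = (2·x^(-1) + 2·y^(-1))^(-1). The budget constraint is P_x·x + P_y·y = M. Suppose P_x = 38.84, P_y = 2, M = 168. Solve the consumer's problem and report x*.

x* = 3.5254

MRS = MU_x/MU_y = (y/x)^(2). Set equal to P_x/P_y.
Solve for the ratio: y/x = [P_x/P_y]^(0.5).
Substitute y = (y/x)·x into the budget: x* = M/(P_x + P_y·(y/x)).
Numerically y/x = 4.406813, so x* = 168/(38.84 + 2·4.406813) = 3.5254.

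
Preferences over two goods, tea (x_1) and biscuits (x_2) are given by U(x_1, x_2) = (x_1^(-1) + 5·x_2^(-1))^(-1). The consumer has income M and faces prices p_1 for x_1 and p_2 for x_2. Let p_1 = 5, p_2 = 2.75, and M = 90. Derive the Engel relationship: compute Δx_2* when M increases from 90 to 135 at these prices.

MRS = MU_x_1/MU_x_2 = (1/5)·(x_2/x_1)^(2). Set equal to p_1/p_2.
Solve for the ratio: x_2/x_1 = [5·p_1/p_2]^(0.5).
Substitute x_2 = (x_2/x_1)·x_1 into the budget: x_1* = M/(p_1 + p_2·(x_2/x_1)).
Numerically x_2/x_1 = 3.015113, so x_1* = 90/(5 + 2.75·3.015113) = 6.7712 and x_2* = 3.015113·6.7712 = 20.416.
At M' = 135: x_2* = 30.624. Change: 30.624 − 20.416 = 10.208.

Δx_2* = 10.208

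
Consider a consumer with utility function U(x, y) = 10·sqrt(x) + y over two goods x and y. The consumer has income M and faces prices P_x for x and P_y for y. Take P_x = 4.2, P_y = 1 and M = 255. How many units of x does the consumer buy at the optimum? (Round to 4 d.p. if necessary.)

x* = 1.4172

Utility is quasi-linear in y; the FOC for x is 5/√x = P_x/P_y.
Solve: √x = 5·P_y/P_x, so x*(P_x,P_y) = (5·P_y/P_x)², and y* = (M − P_x·x*)/P_y.
Plugging in: x* = (5·1/4.2)² = 1.4172.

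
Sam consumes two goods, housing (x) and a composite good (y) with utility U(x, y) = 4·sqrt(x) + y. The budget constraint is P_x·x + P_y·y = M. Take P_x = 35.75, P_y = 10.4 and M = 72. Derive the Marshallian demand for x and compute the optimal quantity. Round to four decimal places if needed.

Set MRS = P_x/P_y: 2·x^(−1/2) = P_x/P_y.
Thus x* = (2·P_y/P_x)² — independent of M — with the rest of income spent on y.
Plugging in: x* = (2·10.4/35.75)² = 0.3385.

x* = 0.3385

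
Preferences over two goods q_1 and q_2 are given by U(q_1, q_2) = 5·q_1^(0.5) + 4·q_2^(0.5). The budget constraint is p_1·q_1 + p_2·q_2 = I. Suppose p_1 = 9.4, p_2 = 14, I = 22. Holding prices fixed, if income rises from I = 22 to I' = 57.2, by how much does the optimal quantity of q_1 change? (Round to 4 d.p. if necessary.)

Δq_1* = 2.6192

Substitute q_2 = (q_2/q_1)·q_1 into the budget: q_1* = I/(p_1 + p_2·(q_2/q_1)).
Numerically q_2/q_1 = 0.288522, so q_1* = 22/(9.4 + 14·0.288522) = 1.637.
At I' = 57.2: q_1* = 4.2562. Change: 4.2562 − 1.637 = 2.6192.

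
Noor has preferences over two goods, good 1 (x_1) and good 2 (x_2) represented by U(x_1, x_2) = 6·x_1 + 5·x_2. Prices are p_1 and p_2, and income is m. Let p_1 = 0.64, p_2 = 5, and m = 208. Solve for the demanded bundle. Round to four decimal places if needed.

x_1* = 325, x_2* = 0

Linear utility — the consumer picks whichever good has higher MU/price: 6/0.64 = 9.375 vs 5/5 = 1.
x_1 gives more utility per dollar, so spend all income on x_1: x_1* = m/p_1, x_2* = 0.
Numerically: x_1* = 325, x_2* = 0.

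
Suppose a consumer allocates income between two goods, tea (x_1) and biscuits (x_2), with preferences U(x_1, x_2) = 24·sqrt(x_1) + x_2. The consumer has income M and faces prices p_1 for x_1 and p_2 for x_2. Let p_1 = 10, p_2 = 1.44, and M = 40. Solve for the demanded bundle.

x_1* = 2.986, x_2* = 7.0418

Utility is quasi-linear in x_2; the FOC for x_1 is 12/√x_1 = p_1/p_2.
Thus x_1* = (12·p_2/p_1)² — independent of M — with the rest of income spent on x_2.
Plugging in: x_1* = (12·1.44/10)² = 2.986, x_2* = 7.0418.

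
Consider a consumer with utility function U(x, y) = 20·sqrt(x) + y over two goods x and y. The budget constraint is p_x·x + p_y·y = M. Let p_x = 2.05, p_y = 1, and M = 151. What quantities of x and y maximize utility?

x* = 23.7954, y* = 102.2195

Utility is quasi-linear in y; the FOC for x is 10/√x = p_x/p_y.
Thus x* = (10·p_y/p_x)² — independent of M — with the rest of income spent on y.
Plugging in: x* = (10·1/2.05)² = 23.7954, y* = 102.2195.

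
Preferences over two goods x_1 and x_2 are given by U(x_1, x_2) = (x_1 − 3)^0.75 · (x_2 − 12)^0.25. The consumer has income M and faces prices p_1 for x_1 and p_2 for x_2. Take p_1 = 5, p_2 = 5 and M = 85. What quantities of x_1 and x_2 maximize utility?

x_1* = 4.5, x_2* = 12.5

Substituting into the budget: x_1* = 3 + 0.75·(M − 3·p_1 − 12·p_2)/p_1, and x_2* = 12 + 0.25·(…)/p_2.
Discretionary income = 85 − 3·5 − 12·5 = 10; x_1* = 3 + 0.75·10/5 = 4.5; x_2* = 12 + 0.25·10/5 = 12.5.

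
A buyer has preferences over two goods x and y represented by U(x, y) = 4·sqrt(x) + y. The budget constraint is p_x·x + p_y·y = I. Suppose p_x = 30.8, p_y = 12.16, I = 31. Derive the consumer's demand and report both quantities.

x* = 0.6235, y* = 0.9701

Plugging in: x* = (2·12.16/30.8)² = 0.6235, y* = 0.9701.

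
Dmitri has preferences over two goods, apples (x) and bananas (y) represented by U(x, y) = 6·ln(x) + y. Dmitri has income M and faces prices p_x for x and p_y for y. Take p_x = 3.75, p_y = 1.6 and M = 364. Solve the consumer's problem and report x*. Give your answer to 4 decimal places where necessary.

Set MRS = p_x/p_y: (6/x)/1 = p_x/p_y.
So x*(p_x,p_y) = 6·p_y/p_x, independent of income; and y* = (M − 6·p_y)/p_y.
At the given prices: x* = 6·1.6/3.75 = 2.56.

x* = 2.56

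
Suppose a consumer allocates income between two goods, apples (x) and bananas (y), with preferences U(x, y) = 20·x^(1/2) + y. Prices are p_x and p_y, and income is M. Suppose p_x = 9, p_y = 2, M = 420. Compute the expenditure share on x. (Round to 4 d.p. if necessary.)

MU_x = 10/√x, MU_y = 1. Tangency: 10/√x = p_x/p_y.
Thus x* = (10·p_y/p_x)² — independent of M — with the rest of income spent on y.
Plugging in: x* = (10·2/9)² = 4.9383, y* = 187.7778.
Expenditure on x: 9·4.9383 = 44.4444; share = 0.1058.

share on x = 0.1058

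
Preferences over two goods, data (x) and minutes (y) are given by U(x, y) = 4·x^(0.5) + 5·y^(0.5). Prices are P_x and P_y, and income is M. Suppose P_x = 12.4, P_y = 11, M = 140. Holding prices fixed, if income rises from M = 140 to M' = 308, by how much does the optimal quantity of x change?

Δx* = 4.9064

MU_x ∝ 4·x^(-0.5), MU_y ∝ 5·y^(-0.5), so MRS = (4/5)·(y/x)^(0.5) = P_x/P_y.
Solve for the ratio: y/x = [(5/4)·P_x/P_y]^(2).
Substitute y = (y/x)·x into the budget: x* = M/(P_x + P_y·(y/x)).
Numerically y/x = 1.985537, so x* = 140/(12.4 + 11·1.985537) = 4.0887.
At M' = 308: x* = 8.9951. Change: 8.9951 − 4.0887 = 4.9064.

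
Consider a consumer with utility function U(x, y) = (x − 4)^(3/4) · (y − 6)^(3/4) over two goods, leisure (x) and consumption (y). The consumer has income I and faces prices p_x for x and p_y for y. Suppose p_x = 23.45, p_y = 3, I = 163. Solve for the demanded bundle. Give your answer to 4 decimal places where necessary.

x* = 5.0917, y* = 14.5333

MRS = (y−6)/(x−4). Tangency with p_x/p_y gives y−6 = (p_x/p_y)·(x−4).
Substituting into the budget: x* = 4 + 0.5·(I − 4·p_x − 6·p_y)/p_x, and y* = 6 + 0.5·(…)/p_y.
Discretionary income = 163 − 4·23.45 − 6·3 = 51.2; x* = 4 + 0.5·51.2/23.45 = 5.0917; y* = 6 + 0.5·51.2/3 = 14.5333.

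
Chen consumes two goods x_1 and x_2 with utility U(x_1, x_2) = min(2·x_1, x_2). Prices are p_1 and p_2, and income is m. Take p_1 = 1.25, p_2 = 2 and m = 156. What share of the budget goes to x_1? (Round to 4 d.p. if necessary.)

share on x_1 = 0.2381

Leontief preferences: the optimum is at the kink where x_1/1 = x_2/2, i.e. x_2 = 2·x_1.
Budget: p_1·x_1 + p_2·2·x_1 = m, so (p_1 + 2·p_2)·x_1 = m.
Demand: x_1*(p_1,p_2,m) = m/(p_1 + 2·p_2), x_2* = 2·m/(p_1 + 2·p_2).
Here 1.25 + 2·2 = 5.25, giving x_1* = 29.7143 and x_2* = 59.4286.
Expenditure on x_1: 1.25·29.7143 = 37.1429; share = 0.2381.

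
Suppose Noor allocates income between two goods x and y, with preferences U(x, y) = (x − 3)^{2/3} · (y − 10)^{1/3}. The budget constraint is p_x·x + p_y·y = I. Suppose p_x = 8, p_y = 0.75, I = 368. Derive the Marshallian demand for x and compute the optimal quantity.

Let x' = x−3, y' = y−10. MRS = 2·y'/x' = p_x/p_y.
After buying the subsistence bundle (3, 10), a share 2/3 of the remaining income goes to x: x* = 3 + 2/3·(I − 3p_x − 10p_y)/p_x.
Discretionary income = 368 − 3·8 − 10·0.75 = 336.5; x* = 3 + 2/3·336.5/8 = 31.0417.

x* = 31.0417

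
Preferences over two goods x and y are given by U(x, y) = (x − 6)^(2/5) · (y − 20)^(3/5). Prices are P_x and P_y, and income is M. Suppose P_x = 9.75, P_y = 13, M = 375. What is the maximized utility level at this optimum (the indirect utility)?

MRS = (2/3)·(y−20)/(x−6). Tangency with P_x/P_y gives y−20 = (3/2)·(P_x/P_y)·(x−6).
After buying the subsistence bundle (6, 20), a share 0.4 of the remaining income goes to x: x* = 6 + 0.4·(M − 6P_x − 20P_y)/P_x.
Discretionary income = 375 − 6·9.75 − 20·13 = 56.5; x* = 6 + 0.4·56.5/9.75 = 8.3179; y* = 20 + 0.6·56.5/13 = 22.6077.
Utility at the optimum: U(8.3179, 22.6077) = 2.4877.

V = 2.4877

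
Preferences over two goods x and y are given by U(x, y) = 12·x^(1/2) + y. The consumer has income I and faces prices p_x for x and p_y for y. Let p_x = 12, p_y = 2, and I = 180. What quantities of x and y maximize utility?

x* = 1, y* = 84

Utility is quasi-linear in y; the FOC for x is 6/√x = p_x/p_y.
Thus x* = (6·p_y/p_x)² — independent of I — with the rest of income spent on y.
Plugging in: x* = (6·2/12)² = 1, y* = 84.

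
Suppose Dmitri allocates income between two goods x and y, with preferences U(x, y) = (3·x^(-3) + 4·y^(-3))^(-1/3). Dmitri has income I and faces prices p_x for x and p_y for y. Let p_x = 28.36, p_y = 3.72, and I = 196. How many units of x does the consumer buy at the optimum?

With the ratio pinned down, the budget gives x* = I/(p_x + p_y·(y/x)) and y* = (y/x)·x*.
Numerically y/x = 1.785564, so x* = 196/(28.36 + 3.72·1.785564) = 5.5996.

x* = 5.5996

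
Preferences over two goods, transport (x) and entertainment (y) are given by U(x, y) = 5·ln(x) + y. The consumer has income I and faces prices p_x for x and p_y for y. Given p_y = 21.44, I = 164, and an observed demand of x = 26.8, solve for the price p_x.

MU_x = 5/x, MU_y = 1. Tangency: 5/x = p_x/p_y.
So x*(p_x,p_y) = 5·p_y/p_x, independent of income; and y* = (I − 5·p_y)/p_y.
Set x* = 26.8 in the demand function and solve for p_x: p_x = 4.

p_x = 4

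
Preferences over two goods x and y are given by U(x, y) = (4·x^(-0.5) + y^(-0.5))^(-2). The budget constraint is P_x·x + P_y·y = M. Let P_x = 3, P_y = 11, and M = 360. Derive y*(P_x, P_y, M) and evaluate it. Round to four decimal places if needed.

y* = 12.4244

From the CES first-order condition, 4·(y/x)^(1.5) = P_x/P_y.
Hence y/x = ((1/4)·P_x/P_y)^(1/(1.5)), i.e. raised to the 2/3 power.
Substitute y = (y/x)·x into the budget: x* = M/(P_x + P_y·(y/x)).
Numerically y/x = 0.166896, so x* = 360/(3 + 11·0.166896) = 74.4439 and y* = 0.166896·74.4439 = 12.4244.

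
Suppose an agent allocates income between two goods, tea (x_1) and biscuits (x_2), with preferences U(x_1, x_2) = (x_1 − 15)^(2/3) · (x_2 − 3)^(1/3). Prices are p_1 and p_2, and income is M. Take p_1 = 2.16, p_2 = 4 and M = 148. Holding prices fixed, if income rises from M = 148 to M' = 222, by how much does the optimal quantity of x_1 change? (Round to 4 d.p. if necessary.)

Let x_1' = x_1−15, x_2' = x_2−3. MRS = 2·x_2'/x_1' = p_1/p_2.
Substituting into the budget: x_1* = 15 + 2/3·(M − 15·p_1 − 3·p_2)/p_1, and x_2* = 3 + 1/3·(…)/p_2.
Discretionary income = 148 − 15·2.16 − 3·4 = 103.6; x_1* = 15 + 2/3·103.6/2.16 = 46.9753.
At M' = 222: x_1* = 69.8148. Change: 69.8148 − 46.9753 = 22.8395.

Δx_1* = 22.8395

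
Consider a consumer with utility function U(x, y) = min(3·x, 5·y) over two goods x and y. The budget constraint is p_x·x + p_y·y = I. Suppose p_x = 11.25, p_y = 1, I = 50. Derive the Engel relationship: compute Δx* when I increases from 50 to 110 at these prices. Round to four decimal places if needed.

Leontief preferences: the optimum is at the kink where x/5 = y/3, i.e. y = (3/5)·x.
Budget: p_x·x + p_y·(3/5)·x = I, so (5·p_x + 3·p_y)·x = 5·I.
Demand: x*(p_x,p_y,I) = 5·I/(5·p_x + 3·p_y), y* = 3·I/(5·p_x + 3·p_y).
Here 5·11.25 + 3·1 = 59.25, giving x* = 4.2194.
At I' = 110: x* = 9.2827. Change: 9.2827 − 4.2194 = 5.0633.

Δx* = 5.0633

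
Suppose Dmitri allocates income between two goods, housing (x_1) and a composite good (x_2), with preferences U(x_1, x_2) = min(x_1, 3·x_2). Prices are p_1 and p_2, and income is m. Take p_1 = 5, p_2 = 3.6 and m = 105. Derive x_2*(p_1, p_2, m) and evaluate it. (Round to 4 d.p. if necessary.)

With perfect complements, no substitution: consume in ratio x_1:x_2 = 3:1.
Budget: p_1·x_1 + p_2·(1/3)·x_1 = m, so (3·p_1 + p_2)·x_1 = 3·m.
Demand: x_1*(p_1,p_2,m) = 3·m/(3·p_1 + p_2), x_2* = m/(3·p_1 + p_2).
Here 3·5 + 3.6 = 18.6, giving x_2* = 5.6452.

x_2* = 5.6452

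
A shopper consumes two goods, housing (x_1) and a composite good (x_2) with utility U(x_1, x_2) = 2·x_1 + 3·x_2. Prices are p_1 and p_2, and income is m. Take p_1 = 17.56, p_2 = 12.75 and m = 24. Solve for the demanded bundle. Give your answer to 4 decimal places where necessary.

Numerically: x_1* = 0, x_2* = 1.8824.

x_1* = 0, x_2* = 1.8824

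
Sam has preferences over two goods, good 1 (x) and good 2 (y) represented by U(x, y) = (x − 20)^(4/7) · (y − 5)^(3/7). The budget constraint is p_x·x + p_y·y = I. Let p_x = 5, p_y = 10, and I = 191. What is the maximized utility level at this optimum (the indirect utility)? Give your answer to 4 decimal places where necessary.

V = 3.0776

This is Cobb-Douglas in (x−20, y−5): tangency gives 4/7·p_y·(y−5) = 3/7·p_x·(x−20).
After buying the subsistence bundle (20, 5), a share 4/7 of the remaining income goes to x: x* = 20 + 4/7·(I − 20p_x − 5p_y)/p_x.
Discretionary income = 191 − 20·5 − 5·10 = 41; x* = 20 + 4/7·41/5 = 24.6857; y* = 5 + 3/7·41/10 = 6.7571.
Utility at the optimum: U(24.6857, 6.7571) = 3.0776.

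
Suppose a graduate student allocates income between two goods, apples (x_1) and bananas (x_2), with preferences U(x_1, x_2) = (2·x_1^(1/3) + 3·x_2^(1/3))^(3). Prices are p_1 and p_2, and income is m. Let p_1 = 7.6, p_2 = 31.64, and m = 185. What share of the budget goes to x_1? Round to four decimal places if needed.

From the CES first-order condition, (2/3)·(x_2/x_1)^(2/3) = p_1/p_2.
Solve for the ratio: x_2/x_1 = [(3/2)·p_1/p_2]^(1.5).
With the ratio pinned down, the budget gives x_1* = m/(p_1 + p_2·(x_2/x_1)) and x_2* = (x_2/x_1)·x_1*.
Numerically x_2/x_1 = 0.216273, so x_1* = 185/(7.6 + 31.64·0.216273) = 12.8091 and x_2* = 0.216273·12.8091 = 2.7703.
Expenditure on x_1: 7.6·12.8091 = 97.349; share = 0.5262.

share on x_1 = 0.5262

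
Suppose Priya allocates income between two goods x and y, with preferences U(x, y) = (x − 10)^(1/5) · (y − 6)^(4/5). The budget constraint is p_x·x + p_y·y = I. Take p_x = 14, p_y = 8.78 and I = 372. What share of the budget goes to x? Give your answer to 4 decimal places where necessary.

MRS = (1/4)·(y−6)/(x−10). Tangency with p_x/p_y gives y−6 = 4·(p_x/p_y)·(x−10).
Substituting into the budget: x* = 10 + 0.2·(I − 10·p_x − 6·p_y)/p_x, and y* = 6 + 0.8·(…)/p_y.
Discretionary income = 372 − 10·14 − 6·8.78 = 179.32; x* = 10 + 0.2·179.32/14 = 12.5617; y* = 6 + 0.8·179.32/8.78 = 22.339.
Expenditure on x: 14·12.5617 = 175.864; share = 0.4728.

share on x = 0.4728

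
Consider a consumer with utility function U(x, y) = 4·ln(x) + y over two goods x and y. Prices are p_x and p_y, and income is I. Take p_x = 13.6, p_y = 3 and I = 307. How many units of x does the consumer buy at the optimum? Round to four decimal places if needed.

Set MRS = p_x/p_y: (4/x)/1 = p_x/p_y.
So x*(p_x,p_y) = 4·p_y/p_x, independent of income; and y* = (I − 4·p_y)/p_y.
At the given prices: x* = 4·3/13.6 = 0.8824.

x* = 0.8824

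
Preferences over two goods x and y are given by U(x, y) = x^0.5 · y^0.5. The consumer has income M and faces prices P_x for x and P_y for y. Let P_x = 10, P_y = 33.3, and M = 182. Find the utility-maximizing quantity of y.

Demand: x*(P_x,P_y,M) = 0.5·M/P_x and y* = 0.5·M/P_y.
At P_x=10, P_y=33.3, M=182: y* = 0.5·182/33.3 = 2.7327.

y* = 2.7327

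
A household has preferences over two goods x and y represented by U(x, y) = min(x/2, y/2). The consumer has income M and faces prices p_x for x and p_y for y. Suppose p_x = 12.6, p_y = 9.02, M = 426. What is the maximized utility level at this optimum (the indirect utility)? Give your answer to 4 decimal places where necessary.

With perfect complements, no substitution: consume in ratio x:y = 2:2.
Budget: p_x·x + p_y·x = M, so (2·p_x + 2·p_y)·x = 2·M.
Demand: x*(p_x,p_y,M) = 2·M/(2·p_x + 2·p_y), y* = 2·M/(2·p_x + 2·p_y).
Here 2·12.6 + 2·9.02 = 43.24, giving x* = 19.704 and y* = 19.704.
Utility at the optimum: U(19.704, 19.704) = 9.852.

V = 9.852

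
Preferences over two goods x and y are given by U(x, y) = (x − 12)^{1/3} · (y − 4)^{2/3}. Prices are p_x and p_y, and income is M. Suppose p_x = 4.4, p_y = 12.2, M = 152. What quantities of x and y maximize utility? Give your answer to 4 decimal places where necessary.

x* = 15.8182, y* = 6.7541

This is Cobb-Douglas in (x−12, y−4): tangency gives 1/3·p_y·(y−4) = 2/3·p_x·(x−12).
Substituting into the budget: x* = 12 + 1/3·(M − 12·p_x − 4·p_y)/p_x, and y* = 4 + 2/3·(…)/p_y.
Discretionary income = 152 − 12·4.4 − 4·12.2 = 50.4; x* = 12 + 1/3·50.4/4.4 = 15.8182; y* = 4 + 2/3·50.4/12.2 = 6.7541.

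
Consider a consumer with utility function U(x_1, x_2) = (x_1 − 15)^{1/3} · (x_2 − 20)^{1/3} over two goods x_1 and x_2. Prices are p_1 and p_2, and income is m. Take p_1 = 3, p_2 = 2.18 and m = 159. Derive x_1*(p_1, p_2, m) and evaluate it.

This is Cobb-Douglas in (x_1−15, x_2−20): tangency gives 1/3·p_2·(x_2−20) = 1/3·p_1·(x_1−15).
Substituting into the budget: x_1* = 15 + 0.5·(m − 15·p_1 − 20·p_2)/p_1, and x_2* = 20 + 0.5·(…)/p_2.
Discretionary income = 159 − 15·3 − 20·2.18 = 70.4; x_1* = 15 + 0.5·70.4/3 = 26.7333.

x_1* = 26.7333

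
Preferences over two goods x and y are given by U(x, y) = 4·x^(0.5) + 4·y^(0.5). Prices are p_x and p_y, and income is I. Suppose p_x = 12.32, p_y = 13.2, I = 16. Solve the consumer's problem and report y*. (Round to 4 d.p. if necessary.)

y* = 0.5852

MU_x ∝ 4·x^(-0.5), MU_y ∝ 4·y^(-0.5), so MRS = (y/x)^(0.5) = p_x/p_y.
Hence y/x = (p_x/p_y)^(1/(0.5)), i.e. raised to the 2 power.
Substitute y = (y/x)·x into the budget: x* = I/(p_x + p_y·(y/x)).
Numerically y/x = 0.871111, so x* = 16/(12.32 + 13.2·0.871111) = 0.6717 and y* = 0.871111·0.6717 = 0.5852.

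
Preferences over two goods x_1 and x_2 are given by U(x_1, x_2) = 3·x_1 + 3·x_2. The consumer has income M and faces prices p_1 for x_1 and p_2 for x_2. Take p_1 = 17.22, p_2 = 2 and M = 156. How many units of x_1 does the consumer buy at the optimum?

x_1* = 0

Linear utility — the consumer picks whichever good has higher MU/price: 3/17.22 = 0.1742 vs 3/2 = 1.5.
x_2 gives more utility per dollar, so spend all income on x_2: x_2* = M/p_2, x_1* = 0.
Numerically: x_1* = 0, x_2* = 78.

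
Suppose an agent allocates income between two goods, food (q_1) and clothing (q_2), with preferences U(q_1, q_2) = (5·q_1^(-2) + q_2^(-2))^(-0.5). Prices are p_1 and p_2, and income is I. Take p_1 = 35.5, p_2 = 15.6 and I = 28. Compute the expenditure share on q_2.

MRS = MU_q_1/MU_q_2 = 5·(q_2/q_1)^(3). Set equal to p_1/p_2.
Solve for the ratio: q_2/q_1 = [(1/5)·p_1/p_2]^(1/3).
With the ratio pinned down, the budget gives q_1* = I/(p_1 + p_2·(q_2/q_1)) and q_2* = (q_2/q_1)·q_1*.
Numerically q_2/q_1 = 0.769209, so q_1* = 28/(35.5 + 15.6·0.769209) = 0.5895 and q_2* = 0.769209·0.5895 = 0.4534.
Expenditure on q_2: 15.6·0.4534 = 7.0735; share = 0.2526.

share on q_2 = 0.2526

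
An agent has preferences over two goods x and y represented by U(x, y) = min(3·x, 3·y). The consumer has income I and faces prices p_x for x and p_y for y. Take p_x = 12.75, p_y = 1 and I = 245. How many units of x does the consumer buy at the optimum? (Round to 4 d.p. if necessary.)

x* = 17.8182

Leontief preferences: the optimum is at the kink where x/3 = y/3, i.e. y = x.
Budget: p_x·x + p_y·x = I, so (3·p_x + 3·p_y)·x = 3·I.
Demand: x*(p_x,p_y,I) = 3·I/(3·p_x + 3·p_y), y* = 3·I/(3·p_x + 3·p_y).
Here 3·12.75 + 3·1 = 41.25, giving x* = 17.8182.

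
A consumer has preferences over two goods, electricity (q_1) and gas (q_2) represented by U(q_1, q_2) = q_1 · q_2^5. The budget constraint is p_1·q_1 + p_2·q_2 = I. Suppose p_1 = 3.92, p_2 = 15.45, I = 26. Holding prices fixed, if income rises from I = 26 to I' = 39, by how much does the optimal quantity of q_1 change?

The MRS is (1/5)·q_2/q_1. Set MRS = p_1/p_2.
So p_2·q_2 = 5·p_1·q_1; combined with the budget, a share 1/6 of income goes to q_1.
Demand: q_1*(p_1,p_2,I) = 1/6·I/p_1 and q_2* = 5/6·I/p_2.
At p_1=3.92, p_2=15.45, I=26: q_1* = 1/6·26/3.92 = 1.1054.
At I' = 39: q_1* = 1.6582. Change: 1.6582 − 1.1054 = 0.5527.

Δq_1* = 0.5527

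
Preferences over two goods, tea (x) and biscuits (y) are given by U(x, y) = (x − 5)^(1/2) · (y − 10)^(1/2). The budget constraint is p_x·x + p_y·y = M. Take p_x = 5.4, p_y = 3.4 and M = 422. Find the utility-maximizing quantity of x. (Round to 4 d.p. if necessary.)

MRS = (y−10)/(x−5). Tangency with p_x/p_y gives y−10 = (p_x/p_y)·(x−5).
After buying the subsistence bundle (5, 10), a share 0.5 of the remaining income goes to x: x* = 5 + 0.5·(M − 5p_x − 10p_y)/p_x.
Discretionary income = 422 − 5·5.4 − 10·3.4 = 361; x* = 5 + 0.5·361/5.4 = 38.4259.

x* = 38.4259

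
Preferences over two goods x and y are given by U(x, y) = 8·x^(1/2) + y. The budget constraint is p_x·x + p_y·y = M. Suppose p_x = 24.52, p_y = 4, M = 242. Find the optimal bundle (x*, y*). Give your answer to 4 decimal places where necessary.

Set MRS = p_x/p_y: 4·x^(−1/2) = p_x/p_y.
Solve: √x = 4·p_y/p_x, so x*(p_x,p_y) = (4·p_y/p_x)², and y* = (M − p_x·x*)/p_y.
Plugging in: x* = (4·4/24.52)² = 0.4258, y* = 57.8899.

x* = 0.4258, y* = 57.8899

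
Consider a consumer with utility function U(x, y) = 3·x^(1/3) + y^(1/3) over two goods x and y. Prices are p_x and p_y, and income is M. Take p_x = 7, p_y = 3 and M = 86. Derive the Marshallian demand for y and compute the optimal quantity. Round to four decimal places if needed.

y* = 6.5127

MU_x ∝ 3·x^(-2/3), MU_y ∝ y^(-2/3), so MRS = 3·(y/x)^(2/3) = p_x/p_y.
Hence y/x = ((1/3)·p_x/p_y)^(1/(2/3)), i.e. raised to the 1.5 power.
Substitute y = (y/x)·x into the budget: x* = M/(p_x + p_y·(y/x)).
Numerically y/x = 0.685936, so x* = 86/(7 + 3·0.685936) = 9.4946 and y* = 0.685936·9.4946 = 6.5127.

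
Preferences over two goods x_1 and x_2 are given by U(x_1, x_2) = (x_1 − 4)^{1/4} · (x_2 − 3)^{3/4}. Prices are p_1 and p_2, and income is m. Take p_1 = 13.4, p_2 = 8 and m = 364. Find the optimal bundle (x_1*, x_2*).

x_1* = 9.3433, x_2* = 29.85

MRS = (1/3)·(x_2−3)/(x_1−4). Tangency with p_1/p_2 gives x_2−3 = 3·(p_1/p_2)·(x_1−4).
Substituting into the budget: x_1* = 4 + 0.25·(m − 4·p_1 − 3·p_2)/p_1, and x_2* = 3 + 0.75·(…)/p_2.
Discretionary income = 364 − 4·13.4 − 3·8 = 286.4; x_1* = 4 + 0.25·286.4/13.4 = 9.3433; x_2* = 3 + 0.75·286.4/8 = 29.85.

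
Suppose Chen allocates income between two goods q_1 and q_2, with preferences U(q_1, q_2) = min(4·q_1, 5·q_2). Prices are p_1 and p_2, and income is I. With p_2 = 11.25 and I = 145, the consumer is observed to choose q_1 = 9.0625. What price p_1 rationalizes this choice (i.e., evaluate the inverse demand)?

Leontief preferences: the optimum is at the kink where q_1/5 = q_2/4, i.e. q_2 = (4/5)·q_1.
Budget: p_1·q_1 + p_2·(4/5)·q_1 = I, so (5·p_1 + 4·p_2)·q_1 = 5·I.
Demand: q_1*(p_1,p_2,I) = 5·I/(5·p_1 + 4·p_2), q_2* = 4·I/(5·p_1 + 4·p_2).
Set q_1* = 9.0625 in the demand function and solve for p_1: p_1 = 7.

p_1 = 7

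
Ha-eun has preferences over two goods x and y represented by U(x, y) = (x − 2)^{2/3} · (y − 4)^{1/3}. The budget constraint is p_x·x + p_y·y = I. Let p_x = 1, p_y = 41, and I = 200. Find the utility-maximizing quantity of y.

y* = 4.2764

MRS = 2·(y−4)/(x−2). Tangency with p_x/p_y gives y−4 = (1/2)·(p_x/p_y)·(x−2).
After buying the subsistence bundle (2, 4), a share 2/3 of the remaining income goes to x: x* = 2 + 2/3·(I − 2p_x − 4p_y)/p_x.
Discretionary income = 200 − 2·1 − 4·41 = 34; y* = 4 + 1/3·34/41 = 4.2764.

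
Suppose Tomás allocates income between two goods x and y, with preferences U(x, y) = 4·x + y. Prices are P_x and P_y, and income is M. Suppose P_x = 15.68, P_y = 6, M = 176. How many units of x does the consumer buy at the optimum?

x* = 11.2245

Perfect substitutes: compare marginal utility per dollar. 4/P_x vs 1/P_y → 0.2551 vs 0.1667.
x gives more utility per dollar, so spend all income on x: x* = M/P_x, y* = 0.
Numerically: x* = 11.2245, y* = 0.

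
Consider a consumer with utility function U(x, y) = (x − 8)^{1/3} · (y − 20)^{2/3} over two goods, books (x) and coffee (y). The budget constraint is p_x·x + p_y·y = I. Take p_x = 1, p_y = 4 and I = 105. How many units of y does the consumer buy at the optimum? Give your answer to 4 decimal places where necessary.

y* = 22.8333

Let x' = x−8, y' = y−20. MRS = (1/2)·y'/x' = p_x/p_y.
Substituting into the budget: x* = 8 + 1/3·(I − 8·p_x − 20·p_y)/p_x, and y* = 20 + 2/3·(…)/p_y.
Discretionary income = 105 − 8·1 − 20·4 = 17; y* = 20 + 2/3·17/4 = 22.8333.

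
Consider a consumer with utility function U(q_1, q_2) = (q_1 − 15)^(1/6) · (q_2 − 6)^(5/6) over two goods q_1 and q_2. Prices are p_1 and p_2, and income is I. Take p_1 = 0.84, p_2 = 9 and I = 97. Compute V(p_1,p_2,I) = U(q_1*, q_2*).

V = 3.1961

MRS = (1/5)·(q_2−6)/(q_1−15). Tangency with p_1/p_2 gives q_2−6 = 5·(p_1/p_2)·(q_1−15).
Substituting into the budget: q_1* = 15 + 1/6·(I − 15·p_1 − 6·p_2)/p_1, and q_2* = 6 + 5/6·(…)/p_2.
Discretionary income = 97 − 15·0.84 − 6·9 = 30.4; q_1* = 15 + 1/6·30.4/0.84 = 21.0317; q_2* = 6 + 5/6·30.4/9 = 8.8148.
Utility at the optimum: U(21.0317, 8.8148) = 3.1961.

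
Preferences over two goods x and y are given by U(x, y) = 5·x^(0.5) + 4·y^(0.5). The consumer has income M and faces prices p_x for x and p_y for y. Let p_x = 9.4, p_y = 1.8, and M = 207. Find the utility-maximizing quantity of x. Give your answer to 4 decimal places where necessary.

x* = 5.0714

From the CES first-order condition, (5/4)·(y/x)^(0.5) = p_x/p_y.
Solve for the ratio: y/x = [(4/5)·p_x/p_y]^(2).
With the ratio pinned down, the budget gives x* = M/(p_x + p_y·(y/x)) and y* = (y/x)·x*.
Numerically y/x = 17.453827, so x* = 207/(9.4 + 1.8·17.453827) = 5.0714.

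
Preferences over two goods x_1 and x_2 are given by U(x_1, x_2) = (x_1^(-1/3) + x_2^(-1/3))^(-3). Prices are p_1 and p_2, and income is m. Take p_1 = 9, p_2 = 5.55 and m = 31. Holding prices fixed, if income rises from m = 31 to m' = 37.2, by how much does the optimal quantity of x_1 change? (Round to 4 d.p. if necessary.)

Substitute x_2 = (x_2/x_1)·x_1 into the budget: x_1* = m/(p_1 + p_2·(x_2/x_1)).
Numerically x_2/x_1 = 1.437018, so x_1* = 31/(9 + 5.55·1.437018) = 1.8262.
At m' = 37.2: x_1* = 2.1914. Change: 2.1914 − 1.8262 = 0.3652.

Δx_1* = 0.3652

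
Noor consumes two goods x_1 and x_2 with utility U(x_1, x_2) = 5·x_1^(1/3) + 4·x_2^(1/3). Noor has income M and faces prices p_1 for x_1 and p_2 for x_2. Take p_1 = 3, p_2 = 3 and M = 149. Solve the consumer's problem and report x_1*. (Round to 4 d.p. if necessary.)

x_1* = 28.951

MU_x_1 ∝ 5·x_1^(-2/3), MU_x_2 ∝ 4·x_2^(-2/3), so MRS = (5/4)·(x_2/x_1)^(2/3) = p_1/p_2.
Solve for the ratio: x_2/x_1 = [(4/5)·p_1/p_2]^(1.5).
Substitute x_2 = (x_2/x_1)·x_1 into the budget: x_1* = M/(p_1 + p_2·(x_2/x_1)).
Numerically x_2/x_1 = 0.715542, so x_1* = 149/(3 + 3·0.715542) = 28.951.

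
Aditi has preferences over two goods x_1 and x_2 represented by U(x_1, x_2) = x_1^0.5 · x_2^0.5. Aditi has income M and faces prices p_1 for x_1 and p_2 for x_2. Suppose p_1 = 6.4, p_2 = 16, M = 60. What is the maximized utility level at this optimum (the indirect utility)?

V = 2.9646

Demand: x_1*(p_1,p_2,M) = 0.5·M/p_1 and x_2* = 0.5·M/p_2.
At p_1=6.4, p_2=16, M=60: x_1* = 0.5·60/6.4 = 4.6875, x_2* = 1.875.
Utility at the optimum: U(4.6875, 1.875) = 2.9646.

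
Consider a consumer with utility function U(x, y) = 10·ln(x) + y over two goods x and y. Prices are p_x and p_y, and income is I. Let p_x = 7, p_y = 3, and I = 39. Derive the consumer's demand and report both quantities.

Set MRS = p_x/p_y: (10/x)/1 = p_x/p_y.
So x*(p_x,p_y) = 10·p_y/p_x, independent of income; and y* = (I − 10·p_y)/p_y.
At the given prices: x* = 10·3/7 = 4.2857, and y* = 3.

x* = 4.2857, y* = 3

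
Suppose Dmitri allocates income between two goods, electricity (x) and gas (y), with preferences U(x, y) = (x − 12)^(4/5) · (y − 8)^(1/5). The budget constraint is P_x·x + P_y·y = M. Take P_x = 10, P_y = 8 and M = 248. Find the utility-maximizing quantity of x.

Let x' = x−12, y' = y−8. MRS = 4·y'/x' = P_x/P_y.
Substituting into the budget: x* = 12 + 0.8·(M − 12·P_x − 8·P_y)/P_x, and y* = 8 + 0.2·(…)/P_y.
Discretionary income = 248 − 12·10 − 8·8 = 64; x* = 12 + 0.8·64/10 = 17.12.

x* = 17.12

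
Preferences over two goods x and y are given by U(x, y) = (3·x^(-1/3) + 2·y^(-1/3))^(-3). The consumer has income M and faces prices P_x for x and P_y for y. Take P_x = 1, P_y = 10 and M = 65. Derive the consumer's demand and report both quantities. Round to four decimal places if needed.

x* = 28.1143, y* = 3.6886

From the CES first-order condition, (3/2)·(y/x)^(4/3) = P_x/P_y.
Solve for the ratio: y/x = [(2/3)·P_x/P_y]^(0.75).
Substitute y = (y/x)·x into the budget: x* = M/(P_x + P_y·(y/x)).
Numerically y/x = 0.131199, so x* = 65/(1 + 10·0.131199) = 28.1143 and y* = 0.131199·28.1143 = 3.6886.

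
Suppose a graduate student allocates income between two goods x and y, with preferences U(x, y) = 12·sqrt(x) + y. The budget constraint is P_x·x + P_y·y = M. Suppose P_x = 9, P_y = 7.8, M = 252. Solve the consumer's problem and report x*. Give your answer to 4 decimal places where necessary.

Utility is quasi-linear in y; the FOC for x is 6/√x = P_x/P_y.
Thus x* = (6·P_y/P_x)² — independent of M — with the rest of income spent on y.
Plugging in: x* = (6·7.8/9)² = 27.04.

x* = 27.04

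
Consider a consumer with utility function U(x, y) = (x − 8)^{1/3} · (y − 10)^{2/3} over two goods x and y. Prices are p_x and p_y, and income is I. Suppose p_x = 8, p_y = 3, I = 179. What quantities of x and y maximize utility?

x* = 11.5417, y* = 28.8889

MRS = (1/2)·(y−10)/(x−8). Tangency with p_x/p_y gives y−10 = 2·(p_x/p_y)·(x−8).
Substituting into the budget: x* = 8 + 1/3·(I − 8·p_x − 10·p_y)/p_x, and y* = 10 + 2/3·(…)/p_y.
Discretionary income = 179 − 8·8 − 10·3 = 85; x* = 8 + 1/3·85/8 = 11.5417; y* = 10 + 2/3·85/3 = 28.8889.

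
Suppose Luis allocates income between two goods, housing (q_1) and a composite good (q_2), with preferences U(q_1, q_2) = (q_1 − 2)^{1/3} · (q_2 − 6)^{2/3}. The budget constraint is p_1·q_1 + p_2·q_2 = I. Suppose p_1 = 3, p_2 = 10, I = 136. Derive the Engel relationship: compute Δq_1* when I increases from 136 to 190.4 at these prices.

Substituting into the budget: q_1* = 2 + 1/3·(I − 2·p_1 − 6·p_2)/p_1, and q_2* = 6 + 2/3·(…)/p_2.
Discretionary income = 136 − 2·3 − 6·10 = 70; q_1* = 2 + 1/3·70/3 = 9.7778.
At I' = 190.4: q_1* = 15.8222. Change: 15.8222 − 9.7778 = 6.0444.

Δq_1* = 6.0444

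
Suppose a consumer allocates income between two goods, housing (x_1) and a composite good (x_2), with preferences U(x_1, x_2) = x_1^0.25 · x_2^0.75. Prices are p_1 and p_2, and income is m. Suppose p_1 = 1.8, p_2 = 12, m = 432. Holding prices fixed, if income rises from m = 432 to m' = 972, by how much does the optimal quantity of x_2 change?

MU_x_1/MU_x_2 = (0.25·x_2)/(0.75·x_1); tangency sets this equal to p_1/p_2.
Rearranging, p_2·x_2 = 3·p_1·x_1. Substituting into the budget gives p_1·x_1·(1 + 3) = m.
Demand: x_1*(p_1,p_2,m) = 0.25·m/p_1 and x_2* = 0.75·m/p_2.
At p_1=1.8, p_2=12, m=432: x_2* = 0.75·432/12 = 27.
At m' = 972: x_2* = 60.75. Change: 60.75 − 27 = 33.75.

Δx_2* = 33.75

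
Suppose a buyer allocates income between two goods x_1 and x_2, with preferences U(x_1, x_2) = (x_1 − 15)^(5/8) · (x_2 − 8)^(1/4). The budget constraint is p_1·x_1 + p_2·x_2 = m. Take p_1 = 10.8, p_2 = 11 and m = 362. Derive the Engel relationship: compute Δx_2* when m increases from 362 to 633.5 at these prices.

This is Cobb-Douglas in (x_1−15, x_2−8): tangency gives 0.625·p_2·(x_2−8) = 0.25·p_1·(x_1−15).
After buying the subsistence bundle (15, 8), a share 5/7 of the remaining income goes to x_1: x_1* = 15 + 5/7·(m − 15p_1 − 8p_2)/p_1.
Discretionary income = 362 − 15·10.8 − 8·11 = 112; x_2* = 8 + 2/7·112/11 = 10.9091.
At m' = 633.5: x_2* = 17.961. Change: 17.961 − 10.9091 = 7.0519.

Δx_2* = 7.0519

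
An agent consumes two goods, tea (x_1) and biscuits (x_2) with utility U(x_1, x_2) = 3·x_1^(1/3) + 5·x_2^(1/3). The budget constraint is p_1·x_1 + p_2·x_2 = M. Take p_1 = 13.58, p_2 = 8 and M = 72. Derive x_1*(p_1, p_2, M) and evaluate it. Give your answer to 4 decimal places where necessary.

Numerically x_2/x_1 = 4.758694, so x_1* = 72/(13.58 + 8·4.758694) = 1.394.

x_1* = 1.394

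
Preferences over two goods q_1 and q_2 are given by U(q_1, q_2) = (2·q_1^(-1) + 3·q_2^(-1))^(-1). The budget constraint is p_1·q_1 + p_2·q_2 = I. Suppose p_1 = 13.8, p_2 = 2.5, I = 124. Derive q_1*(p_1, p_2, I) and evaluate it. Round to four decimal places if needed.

MU_q_1 ∝ 2·q_1^(-2), MU_q_2 ∝ 3·q_2^(-2), so MRS = (2/3)·(q_2/q_1)^(2) = p_1/p_2.
Hence q_2/q_1 = ((3/2)·p_1/p_2)^(1/(2)), i.e. raised to the 0.5 power.
With the ratio pinned down, the budget gives q_1* = I/(p_1 + p_2·(q_2/q_1)) and q_2* = (q_2/q_1)·q_1*.
Numerically q_2/q_1 = 2.877499, so q_1* = 124/(13.8 + 2.5·2.877499) = 5.9065.

q_1* = 5.9065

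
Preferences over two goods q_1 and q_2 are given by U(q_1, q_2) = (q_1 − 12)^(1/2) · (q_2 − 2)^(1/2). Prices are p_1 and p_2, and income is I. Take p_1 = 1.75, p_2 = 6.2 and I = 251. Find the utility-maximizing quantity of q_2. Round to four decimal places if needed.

q_2* = 19.5484

Let q_1' = q_1−12, q_2' = q_2−2. MRS = q_2'/q_1' = p_1/p_2.
Substituting into the budget: q_1* = 12 + 0.5·(I − 12·p_1 − 2·p_2)/p_1, and q_2* = 2 + 0.5·(…)/p_2.
Discretionary income = 251 − 12·1.75 − 2·6.2 = 217.6; q_2* = 2 + 0.5·217.6/6.2 = 19.5484.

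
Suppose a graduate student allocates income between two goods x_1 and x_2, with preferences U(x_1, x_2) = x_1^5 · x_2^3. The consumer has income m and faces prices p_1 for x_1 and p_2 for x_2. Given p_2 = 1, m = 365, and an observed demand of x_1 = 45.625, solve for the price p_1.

Tangency: MRS = (5/3)·x_2/x_1 = p_1/p_2.
So 5·p_2·x_2 = 3·p_1·x_1; combined with the budget, a share 0.625 of income goes to x_1.
Demand: x_1*(p_1,p_2,m) = 0.625·m/p_1 and x_2* = 0.375·m/p_2.
Set x_1* = 45.625 in the demand function and solve for p_1: p_1 = 5.

p_1 = 5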